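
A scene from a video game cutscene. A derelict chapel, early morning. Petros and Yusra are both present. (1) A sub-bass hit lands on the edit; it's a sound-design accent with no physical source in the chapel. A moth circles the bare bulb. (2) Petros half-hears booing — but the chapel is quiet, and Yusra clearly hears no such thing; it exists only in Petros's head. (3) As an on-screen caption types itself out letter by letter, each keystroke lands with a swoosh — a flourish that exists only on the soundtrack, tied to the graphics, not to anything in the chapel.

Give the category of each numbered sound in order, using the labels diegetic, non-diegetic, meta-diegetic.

non-diegetic, meta-diegetic, non-diegetic

Sound (1): nothing in the scene produces it; it's an accent added for the audience, so non-diegetic.
Sound (2): subjective to Petros: the chapel is silent and Yusra hears nothing, so meta-diegetic.
Sound (3): it accompanies on-screen graphics, not anything inside the story world, so non-diegetic.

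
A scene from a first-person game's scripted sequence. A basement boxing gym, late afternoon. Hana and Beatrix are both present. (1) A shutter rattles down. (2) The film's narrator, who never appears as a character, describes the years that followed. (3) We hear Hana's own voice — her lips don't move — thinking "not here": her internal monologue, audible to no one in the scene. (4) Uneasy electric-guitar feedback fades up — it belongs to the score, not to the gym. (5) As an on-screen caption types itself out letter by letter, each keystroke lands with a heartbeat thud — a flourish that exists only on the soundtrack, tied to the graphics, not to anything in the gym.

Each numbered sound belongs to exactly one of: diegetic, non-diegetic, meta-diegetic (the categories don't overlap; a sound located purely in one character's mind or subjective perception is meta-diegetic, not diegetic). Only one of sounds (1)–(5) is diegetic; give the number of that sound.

1

Sound (1): an in-world source (a shutter); characters could hear it, so diegetic.
(2) external voice-over — not a character, not heard by anyone in the scene → non-diegetic.
(3) is meta-diegetic: it's Hana's unspoken thought, heard only by the audience via her subjectivity.
(4) it has no source in the story world and no character can hear it — it's underscore → non-diegetic.
Sound (5): sound married to a title/caption — outside the diegesis by definition, so non-diegetic.
Only (1) is diegetic.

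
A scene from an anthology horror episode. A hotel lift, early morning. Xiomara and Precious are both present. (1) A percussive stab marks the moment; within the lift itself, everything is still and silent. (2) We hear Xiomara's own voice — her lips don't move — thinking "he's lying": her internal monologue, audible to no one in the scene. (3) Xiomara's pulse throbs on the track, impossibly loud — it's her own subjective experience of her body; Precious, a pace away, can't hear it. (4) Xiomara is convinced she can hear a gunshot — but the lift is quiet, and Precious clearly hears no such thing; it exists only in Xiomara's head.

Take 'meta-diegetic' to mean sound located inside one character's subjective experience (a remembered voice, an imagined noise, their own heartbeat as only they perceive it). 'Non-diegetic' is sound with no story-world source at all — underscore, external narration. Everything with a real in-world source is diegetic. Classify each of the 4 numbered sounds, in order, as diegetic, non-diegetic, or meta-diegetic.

Sound (1): an editorial stinger — it belongs to the cut, not the story world, so non-diegetic.
(2) internal monologue — inside Xiomara's mind, not spoken into the scene → meta-diegetic.
(3) it's Xiomara's internal bodily sensation rendered as sound; only Xiomara 'hears' it → meta-diegetic.
(4) is meta-diegetic: the sound is imagined by Xiomara; nothing in the story world is producing it and Precious can't hear it.

non-diegetic, meta-diegetic, meta-diegetic, meta-diegetic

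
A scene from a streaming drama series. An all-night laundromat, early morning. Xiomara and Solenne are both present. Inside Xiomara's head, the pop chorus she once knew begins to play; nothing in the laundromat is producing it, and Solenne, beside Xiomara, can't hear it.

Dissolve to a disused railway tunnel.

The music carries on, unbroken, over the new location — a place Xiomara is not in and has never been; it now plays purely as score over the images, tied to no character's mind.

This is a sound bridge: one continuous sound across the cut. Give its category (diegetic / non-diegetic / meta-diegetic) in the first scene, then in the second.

meta-diegetic, non-diegetic

Scene one: the music exists only inside Xiomara's mind; Solenne can't hear it → meta-diegetic.
Scene two: it's detached from Xiomara entirely and plays over unrelated images with no in-world source — conventional underscore → non-diegetic.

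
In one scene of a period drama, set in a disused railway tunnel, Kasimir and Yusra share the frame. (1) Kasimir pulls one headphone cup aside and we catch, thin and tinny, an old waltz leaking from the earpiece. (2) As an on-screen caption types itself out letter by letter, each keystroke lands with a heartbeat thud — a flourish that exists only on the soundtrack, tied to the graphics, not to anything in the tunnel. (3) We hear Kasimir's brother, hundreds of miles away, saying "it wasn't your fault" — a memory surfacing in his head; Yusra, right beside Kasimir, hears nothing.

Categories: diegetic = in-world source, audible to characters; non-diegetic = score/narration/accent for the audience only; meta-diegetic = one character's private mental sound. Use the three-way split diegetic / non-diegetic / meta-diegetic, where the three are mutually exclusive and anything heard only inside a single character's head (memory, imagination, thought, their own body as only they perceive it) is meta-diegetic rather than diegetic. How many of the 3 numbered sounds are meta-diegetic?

1

(1) the headphones are an on-screen source → diegetic.
(2) is non-diegetic: the caption isn't part of the story world, so neither is the sound tied to it.
(3) the voice is a memory playing only inside Kasimir's mind; Yusra can't hear it → meta-diegetic.
Meta-diegetic: (3) — that's 1.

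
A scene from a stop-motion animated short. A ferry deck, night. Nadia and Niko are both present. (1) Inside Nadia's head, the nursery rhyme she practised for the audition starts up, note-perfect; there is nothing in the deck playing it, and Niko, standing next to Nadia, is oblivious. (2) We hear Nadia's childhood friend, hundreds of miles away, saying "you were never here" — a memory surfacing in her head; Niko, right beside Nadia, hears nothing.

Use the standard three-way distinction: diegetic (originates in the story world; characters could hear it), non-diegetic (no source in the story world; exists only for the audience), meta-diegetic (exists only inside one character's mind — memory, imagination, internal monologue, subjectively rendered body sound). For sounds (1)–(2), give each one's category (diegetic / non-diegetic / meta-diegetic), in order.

meta-diegetic, meta-diegetic

(1) it lives in Nadia's subjectivity, not in the deck → meta-diegetic.
(2) is meta-diegetic: a remembered line, private to Nadia — not present in the room, not audible to Niko.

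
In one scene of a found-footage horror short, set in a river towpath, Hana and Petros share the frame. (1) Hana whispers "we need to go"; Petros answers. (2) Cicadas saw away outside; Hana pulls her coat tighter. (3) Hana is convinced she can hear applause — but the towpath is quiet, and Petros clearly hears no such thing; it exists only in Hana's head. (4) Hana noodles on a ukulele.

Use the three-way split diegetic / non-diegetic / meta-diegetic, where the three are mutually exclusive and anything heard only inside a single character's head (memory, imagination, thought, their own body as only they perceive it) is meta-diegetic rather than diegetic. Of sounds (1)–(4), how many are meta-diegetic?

1

(1) spoken by a character present in the story world → diegetic.
(2) is diegetic: it's the actual ambient sound of the location.
(3) subjective to Hana: the towpath is silent and Petros hears nothing → meta-diegetic.
(4) Hana is producing the music live, in the story world → diegetic.
Meta-diegetic: (3) — that's 1.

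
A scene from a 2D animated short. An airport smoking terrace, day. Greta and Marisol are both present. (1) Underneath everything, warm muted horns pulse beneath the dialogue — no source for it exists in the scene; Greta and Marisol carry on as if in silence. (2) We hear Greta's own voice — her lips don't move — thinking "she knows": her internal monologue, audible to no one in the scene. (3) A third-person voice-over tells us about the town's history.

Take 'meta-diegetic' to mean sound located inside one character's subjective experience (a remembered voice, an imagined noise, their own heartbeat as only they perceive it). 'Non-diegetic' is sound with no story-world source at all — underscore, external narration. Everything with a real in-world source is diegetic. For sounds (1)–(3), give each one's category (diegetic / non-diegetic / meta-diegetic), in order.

non-diegetic, meta-diegetic, non-diegetic

(1) score with no on-screen or off-screen source; it exists for the audience alone → non-diegetic.
(2) is meta-diegetic: it's Greta's unspoken thought, heard only by the audience via her subjectivity.
(3) commentary laid over the scene from outside the fiction → non-diegetic.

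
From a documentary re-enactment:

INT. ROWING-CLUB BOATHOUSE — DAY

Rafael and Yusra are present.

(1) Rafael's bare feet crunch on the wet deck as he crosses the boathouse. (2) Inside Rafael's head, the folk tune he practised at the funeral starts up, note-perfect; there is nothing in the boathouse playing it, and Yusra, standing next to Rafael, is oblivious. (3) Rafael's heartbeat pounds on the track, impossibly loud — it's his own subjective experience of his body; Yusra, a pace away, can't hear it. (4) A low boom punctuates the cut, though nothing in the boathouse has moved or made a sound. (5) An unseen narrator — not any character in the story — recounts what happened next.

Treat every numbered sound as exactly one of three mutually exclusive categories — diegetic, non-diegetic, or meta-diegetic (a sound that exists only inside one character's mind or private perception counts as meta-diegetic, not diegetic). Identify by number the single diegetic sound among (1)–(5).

1

(1) it's the physical sound of Rafael moving in the space → diegetic.
(2) is meta-diegetic: it lives in Rafael's subjectivity, not in the boathouse.
(3) it's Rafael's internal bodily sensation rendered as sound; only Rafael 'hears' it → meta-diegetic.
(4) is non-diegetic: it's a sound-design accent with no in-world source; no one in the scene can hear it.
Sound (5): the narrator exists outside the story world, addressing only the audience, so non-diegetic.
Only (1) is diegetic.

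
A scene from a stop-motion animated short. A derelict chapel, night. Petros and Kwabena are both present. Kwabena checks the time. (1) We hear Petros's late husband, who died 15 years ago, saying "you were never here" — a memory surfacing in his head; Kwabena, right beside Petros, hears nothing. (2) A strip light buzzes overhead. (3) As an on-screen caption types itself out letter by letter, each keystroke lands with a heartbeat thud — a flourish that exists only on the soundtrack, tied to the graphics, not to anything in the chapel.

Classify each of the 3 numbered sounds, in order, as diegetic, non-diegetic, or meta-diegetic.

meta-diegetic, diegetic, non-diegetic

(1) is meta-diegetic: a remembered line, private to Petros — not present in the room, not audible to Kwabena.
(2) is diegetic: a strip light is part of the location's real environment.
(3) sound married to a title/caption — outside the diegesis by definition → non-diegetic.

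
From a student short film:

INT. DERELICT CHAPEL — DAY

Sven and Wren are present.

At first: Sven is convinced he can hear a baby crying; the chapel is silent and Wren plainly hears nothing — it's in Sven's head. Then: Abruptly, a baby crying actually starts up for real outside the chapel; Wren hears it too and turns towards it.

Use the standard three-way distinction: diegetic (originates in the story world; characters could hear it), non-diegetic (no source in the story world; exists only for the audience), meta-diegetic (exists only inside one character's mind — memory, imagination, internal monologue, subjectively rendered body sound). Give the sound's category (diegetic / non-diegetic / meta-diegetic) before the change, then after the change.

meta-diegetic, diegetic

Before the change: only Sven 'hears' it — imagined, in his mind → meta-diegetic.
After the change: now there's a real external source and Wren hears it too — in the story world → diegetic.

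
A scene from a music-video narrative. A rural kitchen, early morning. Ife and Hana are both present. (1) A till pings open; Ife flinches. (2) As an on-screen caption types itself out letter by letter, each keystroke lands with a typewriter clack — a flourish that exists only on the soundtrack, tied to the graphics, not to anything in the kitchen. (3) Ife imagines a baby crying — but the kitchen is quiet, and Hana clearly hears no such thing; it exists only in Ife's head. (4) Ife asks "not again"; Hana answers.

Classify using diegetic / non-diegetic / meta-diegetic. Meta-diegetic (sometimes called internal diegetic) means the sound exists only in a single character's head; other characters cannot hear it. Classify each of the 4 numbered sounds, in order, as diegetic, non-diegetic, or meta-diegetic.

(1) a till is a real object/event in the scene's world → diegetic.
(2) is non-diegetic: sound married to a title/caption — outside the diegesis by definition.
(3) is meta-diegetic: the sound is imagined by Ife; nothing in the story world is producing it and Hana can't hear it.
(4) spoken by a character present in the story world → diegetic.

diegetic, non-diegetic, meta-diegetic, diegetic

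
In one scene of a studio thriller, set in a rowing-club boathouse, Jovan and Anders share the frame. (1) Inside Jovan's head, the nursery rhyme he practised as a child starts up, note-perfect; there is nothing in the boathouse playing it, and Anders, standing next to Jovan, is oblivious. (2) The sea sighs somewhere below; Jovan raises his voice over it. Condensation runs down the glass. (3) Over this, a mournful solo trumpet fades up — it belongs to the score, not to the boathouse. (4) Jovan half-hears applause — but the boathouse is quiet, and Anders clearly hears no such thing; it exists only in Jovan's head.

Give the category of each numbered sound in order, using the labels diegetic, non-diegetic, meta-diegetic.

meta-diegetic, diegetic, non-diegetic, meta-diegetic

Sound (1): it lives in Jovan's subjectivity, not in the boathouse, so meta-diegetic.
(2) is diegetic: it's the actual ambient sound of the location.
(3) nothing in the boathouse produces it and the characters don't hear it — pure soundtrack → non-diegetic.
Sound (4): the sound is imagined by Jovan; nothing in the story world is producing it and Anders can't hear it, so meta-diegetic.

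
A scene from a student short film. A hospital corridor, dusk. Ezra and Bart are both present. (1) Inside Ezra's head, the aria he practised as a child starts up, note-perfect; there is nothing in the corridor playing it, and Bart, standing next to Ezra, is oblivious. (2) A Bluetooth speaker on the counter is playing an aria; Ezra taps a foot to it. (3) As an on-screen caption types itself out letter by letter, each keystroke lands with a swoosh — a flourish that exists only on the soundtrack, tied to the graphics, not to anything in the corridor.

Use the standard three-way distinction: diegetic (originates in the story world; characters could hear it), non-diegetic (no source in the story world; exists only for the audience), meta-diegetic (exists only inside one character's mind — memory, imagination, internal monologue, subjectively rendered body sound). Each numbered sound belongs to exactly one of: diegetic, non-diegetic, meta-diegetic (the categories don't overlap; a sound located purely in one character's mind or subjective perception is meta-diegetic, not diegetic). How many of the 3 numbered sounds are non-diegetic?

(1) the music is a memory playing inside Ezra's mind alone; no real-world source, Bart can't hear it → meta-diegetic.
Sound (2): a Bluetooth speaker is a physical source in the scene and Ezra reacts to it, so diegetic.
Sound (3): sound married to a title/caption — outside the diegesis by definition, so non-diegetic.
So 1 of the 3 is non-diegetic: (3).

1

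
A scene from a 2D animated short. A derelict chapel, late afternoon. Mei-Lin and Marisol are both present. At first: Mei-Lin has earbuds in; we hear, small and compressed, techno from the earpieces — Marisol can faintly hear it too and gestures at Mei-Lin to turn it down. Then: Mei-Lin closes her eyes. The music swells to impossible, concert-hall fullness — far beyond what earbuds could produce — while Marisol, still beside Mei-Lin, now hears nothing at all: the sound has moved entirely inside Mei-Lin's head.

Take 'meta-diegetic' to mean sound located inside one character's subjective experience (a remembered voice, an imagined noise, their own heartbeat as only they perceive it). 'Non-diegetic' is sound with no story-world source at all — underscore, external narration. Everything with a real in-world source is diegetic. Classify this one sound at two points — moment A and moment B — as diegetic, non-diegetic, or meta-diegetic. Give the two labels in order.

diegetic, meta-diegetic

Moment A: the earbuds are a physical source both characters can hear → diegetic.
Moment B: the music now exists only as Mei-Lin's subjective experience; Marisol can no longer hear it → meta-diegetic.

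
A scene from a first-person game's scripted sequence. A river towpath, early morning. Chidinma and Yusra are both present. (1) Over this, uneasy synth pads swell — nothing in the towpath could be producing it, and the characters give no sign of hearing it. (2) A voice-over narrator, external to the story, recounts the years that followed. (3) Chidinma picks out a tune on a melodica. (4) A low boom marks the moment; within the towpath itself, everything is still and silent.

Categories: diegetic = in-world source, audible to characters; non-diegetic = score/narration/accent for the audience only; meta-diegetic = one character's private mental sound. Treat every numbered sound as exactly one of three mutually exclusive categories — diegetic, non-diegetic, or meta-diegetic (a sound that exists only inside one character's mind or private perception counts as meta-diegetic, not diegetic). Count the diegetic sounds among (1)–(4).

(1) score with no on-screen or off-screen source; it exists for the audience alone → non-diegetic.
(2) is non-diegetic: commentary laid over the scene from outside the fiction.
Sound (3): the instrument and the performer are both in the scene, so diegetic.
(4) is non-diegetic: an editorial stinger — it belongs to the cut, not the story world.
So 1 of the 4 is diegetic: (3).

1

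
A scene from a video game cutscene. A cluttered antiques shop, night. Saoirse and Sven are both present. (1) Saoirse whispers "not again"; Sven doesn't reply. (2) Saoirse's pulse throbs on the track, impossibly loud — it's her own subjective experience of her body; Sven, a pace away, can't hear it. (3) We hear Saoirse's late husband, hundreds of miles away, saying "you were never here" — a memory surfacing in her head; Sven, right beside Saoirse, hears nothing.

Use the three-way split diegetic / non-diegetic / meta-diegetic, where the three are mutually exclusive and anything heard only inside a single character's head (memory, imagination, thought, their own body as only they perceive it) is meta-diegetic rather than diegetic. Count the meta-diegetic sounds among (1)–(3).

(1) is diegetic: Saoirse is a character speaking aloud in the scene.
(2) point-of-audition from inside Saoirse's body; not a sound in the room → meta-diegetic.
(3) it's Saoirse's recollection rendered as sound; the other character can't hear it → meta-diegetic.
Meta-diegetic: (2), (3) — that's 2.

2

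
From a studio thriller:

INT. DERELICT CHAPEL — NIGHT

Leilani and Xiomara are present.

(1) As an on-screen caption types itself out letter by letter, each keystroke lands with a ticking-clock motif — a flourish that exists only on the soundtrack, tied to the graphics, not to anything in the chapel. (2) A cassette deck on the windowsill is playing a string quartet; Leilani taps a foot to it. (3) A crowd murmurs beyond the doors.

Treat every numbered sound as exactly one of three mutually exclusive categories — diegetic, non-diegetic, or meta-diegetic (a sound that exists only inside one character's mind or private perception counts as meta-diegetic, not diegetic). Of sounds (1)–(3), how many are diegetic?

2

(1) is non-diegetic: the caption isn't part of the story world, so neither is the sound tied to it.
(2) is diegetic: the music comes from an on-screen device that Leilani responds to.
Sound (3): ambient/room sound belonging to the story's physical space, so diegetic.
So 2 of the 3 are diegetic: (2), (3).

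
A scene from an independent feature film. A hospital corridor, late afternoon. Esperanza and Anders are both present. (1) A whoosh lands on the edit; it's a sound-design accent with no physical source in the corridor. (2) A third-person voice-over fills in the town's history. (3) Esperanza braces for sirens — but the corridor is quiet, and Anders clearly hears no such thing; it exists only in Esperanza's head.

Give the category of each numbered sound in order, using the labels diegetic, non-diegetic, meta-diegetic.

(1) nothing in the scene produces it; it's an accent added for the audience → non-diegetic.
(2) commentary laid over the scene from outside the fiction → non-diegetic.
Sound (3): subjective to Esperanza: the corridor is silent and Anders hears nothing, so meta-diegetic.

non-diegetic, non-diegetic, meta-diegetic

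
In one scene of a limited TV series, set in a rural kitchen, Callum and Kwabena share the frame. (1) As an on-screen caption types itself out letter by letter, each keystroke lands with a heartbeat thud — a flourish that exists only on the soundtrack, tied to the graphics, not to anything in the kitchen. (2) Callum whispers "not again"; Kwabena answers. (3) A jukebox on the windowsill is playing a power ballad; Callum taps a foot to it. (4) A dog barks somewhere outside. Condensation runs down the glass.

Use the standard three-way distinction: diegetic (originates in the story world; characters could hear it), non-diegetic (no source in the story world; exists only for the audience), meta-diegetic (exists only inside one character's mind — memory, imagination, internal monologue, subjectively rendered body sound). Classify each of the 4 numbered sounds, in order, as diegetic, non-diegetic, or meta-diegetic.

non-diegetic, diegetic, diegetic, diegetic

(1) is non-diegetic: it accompanies on-screen graphics, not anything inside the story world.
Sound (2): on-screen dialogue — Callum speaks and Kwabena is there to hear, so diegetic.
Sound (3): source music from a jukebox, which exists in the story world, so diegetic.
(4) is diegetic: an in-world source (a dog); characters could hear it.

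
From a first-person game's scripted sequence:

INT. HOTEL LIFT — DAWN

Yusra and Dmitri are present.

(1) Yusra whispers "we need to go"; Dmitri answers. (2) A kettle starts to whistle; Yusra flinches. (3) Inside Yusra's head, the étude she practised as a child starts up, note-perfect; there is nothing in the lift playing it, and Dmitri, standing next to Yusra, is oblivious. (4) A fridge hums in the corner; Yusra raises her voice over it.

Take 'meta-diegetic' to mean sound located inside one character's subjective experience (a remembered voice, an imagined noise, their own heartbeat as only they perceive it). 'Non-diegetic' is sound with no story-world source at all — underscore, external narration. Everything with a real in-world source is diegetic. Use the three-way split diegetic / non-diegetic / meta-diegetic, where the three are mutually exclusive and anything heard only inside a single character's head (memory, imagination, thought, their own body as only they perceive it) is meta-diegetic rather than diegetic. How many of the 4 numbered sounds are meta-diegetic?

Sound (1): Yusra is a character speaking aloud in the scene, so diegetic.
(2) a kettle is a real object/event in the scene's world → diegetic.
Sound (3): remembered music, private to Yusra — Dmitri is oblivious because it isn't in the room, so meta-diegetic.
Sound (4): it's the actual ambient sound of the location, so diegetic.
So 1 of the 4 is meta-diegetic: (3).

1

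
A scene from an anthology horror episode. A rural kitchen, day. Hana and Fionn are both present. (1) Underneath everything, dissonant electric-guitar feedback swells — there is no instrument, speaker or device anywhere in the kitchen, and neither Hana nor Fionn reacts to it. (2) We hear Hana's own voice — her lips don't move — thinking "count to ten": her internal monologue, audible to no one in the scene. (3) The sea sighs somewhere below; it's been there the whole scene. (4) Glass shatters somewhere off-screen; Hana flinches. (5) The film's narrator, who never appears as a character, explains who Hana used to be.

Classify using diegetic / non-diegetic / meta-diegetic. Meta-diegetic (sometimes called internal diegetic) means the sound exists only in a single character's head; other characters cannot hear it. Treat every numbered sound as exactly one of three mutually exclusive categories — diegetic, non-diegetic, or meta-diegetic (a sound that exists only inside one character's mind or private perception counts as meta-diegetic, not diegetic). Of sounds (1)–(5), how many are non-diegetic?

Sound (1): score with no on-screen or off-screen source; it exists for the audience alone, so non-diegetic.
Sound (2): it's Hana's unspoken thought, heard only by the audience via her subjectivity, so meta-diegetic.
Sound (3): it's the actual ambient sound of the location, so diegetic.
(4) the sound comes from glass physically present in the location → diegetic.
Sound (5): the narrator exists outside the story world, addressing only the audience, so non-diegetic.
So 2 of the 5 are non-diegetic: (1), (5).

2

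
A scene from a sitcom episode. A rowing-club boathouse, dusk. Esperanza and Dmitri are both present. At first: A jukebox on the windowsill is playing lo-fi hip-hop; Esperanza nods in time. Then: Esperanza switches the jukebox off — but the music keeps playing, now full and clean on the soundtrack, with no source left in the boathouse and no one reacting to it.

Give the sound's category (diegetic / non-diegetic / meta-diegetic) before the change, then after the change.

diegetic, non-diegetic

Before the change: a jukebox is a real in-scene source and Esperanza reacts to it → diegetic.
After the change: there is no longer any in-world source and no one can hear it — it has become underscore → non-diegetic.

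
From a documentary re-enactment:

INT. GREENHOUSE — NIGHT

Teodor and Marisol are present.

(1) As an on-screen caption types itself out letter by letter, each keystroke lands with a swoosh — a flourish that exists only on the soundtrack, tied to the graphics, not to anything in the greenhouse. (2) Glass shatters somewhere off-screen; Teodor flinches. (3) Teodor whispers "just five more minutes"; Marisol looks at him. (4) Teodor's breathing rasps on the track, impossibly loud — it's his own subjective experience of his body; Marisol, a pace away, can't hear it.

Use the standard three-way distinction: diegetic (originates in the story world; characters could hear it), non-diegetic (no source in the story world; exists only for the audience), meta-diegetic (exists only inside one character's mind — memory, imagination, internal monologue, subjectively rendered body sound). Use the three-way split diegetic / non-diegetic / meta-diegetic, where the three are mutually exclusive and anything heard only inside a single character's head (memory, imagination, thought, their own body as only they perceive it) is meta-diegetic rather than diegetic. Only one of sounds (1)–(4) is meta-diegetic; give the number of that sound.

(1) is non-diegetic: the caption isn't part of the story world, so neither is the sound tied to it.
Sound (2): the sound comes from glass physically present in the location, so diegetic.
Sound (3): Teodor is a character speaking aloud in the scene, so diegetic.
(4) it's Teodor's internal bodily sensation rendered as sound; only Teodor 'hears' it → meta-diegetic.
Only (4) is meta-diegetic.

4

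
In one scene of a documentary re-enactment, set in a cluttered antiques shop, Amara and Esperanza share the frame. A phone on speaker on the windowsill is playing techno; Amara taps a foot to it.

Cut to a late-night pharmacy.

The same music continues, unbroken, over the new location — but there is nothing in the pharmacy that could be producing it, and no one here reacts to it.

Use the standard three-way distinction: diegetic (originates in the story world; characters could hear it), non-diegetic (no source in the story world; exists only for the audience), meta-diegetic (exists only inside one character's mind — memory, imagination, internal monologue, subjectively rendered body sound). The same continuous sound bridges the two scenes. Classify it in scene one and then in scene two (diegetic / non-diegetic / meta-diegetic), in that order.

diegetic, non-diegetic

Scene one: a phone on speaker is an on-screen source and Amara reacts to it → diegetic.
Scene two: there is no source in the pharmacy and no one hears it — it's now underscore → non-diegetic.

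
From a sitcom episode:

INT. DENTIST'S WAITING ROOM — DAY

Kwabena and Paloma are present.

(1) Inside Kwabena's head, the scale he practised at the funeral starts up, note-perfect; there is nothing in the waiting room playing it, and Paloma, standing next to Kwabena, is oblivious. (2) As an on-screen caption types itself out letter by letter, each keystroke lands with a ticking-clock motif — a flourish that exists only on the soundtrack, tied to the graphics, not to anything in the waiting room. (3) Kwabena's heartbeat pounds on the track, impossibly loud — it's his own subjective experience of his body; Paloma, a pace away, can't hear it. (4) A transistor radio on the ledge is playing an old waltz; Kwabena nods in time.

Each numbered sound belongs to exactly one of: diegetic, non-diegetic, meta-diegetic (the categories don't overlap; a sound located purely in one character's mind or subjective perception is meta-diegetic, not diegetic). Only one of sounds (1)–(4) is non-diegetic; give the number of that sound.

Sound (1): it lives in Kwabena's subjectivity, not in the waiting room, so meta-diegetic.
Sound (2): sound married to a title/caption — outside the diegesis by definition, so non-diegetic.
Sound (3): it's Kwabena's internal bodily sensation rendered as sound; only Kwabena 'hears' it, so meta-diegetic.
(4) a transistor radio is a physical source in the scene and Kwabena reacts to it → diegetic.
Only (2) is non-diegetic.

2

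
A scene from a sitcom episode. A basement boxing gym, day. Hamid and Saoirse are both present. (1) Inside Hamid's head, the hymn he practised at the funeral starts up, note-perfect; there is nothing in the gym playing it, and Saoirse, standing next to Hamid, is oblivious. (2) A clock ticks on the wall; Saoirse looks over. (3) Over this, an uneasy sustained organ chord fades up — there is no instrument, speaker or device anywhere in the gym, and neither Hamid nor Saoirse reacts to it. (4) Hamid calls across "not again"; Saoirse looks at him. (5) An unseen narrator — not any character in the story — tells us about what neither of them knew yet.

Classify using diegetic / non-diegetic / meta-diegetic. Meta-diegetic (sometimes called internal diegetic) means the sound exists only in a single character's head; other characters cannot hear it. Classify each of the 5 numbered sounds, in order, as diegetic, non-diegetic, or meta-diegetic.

meta-diegetic, diegetic, non-diegetic, diegetic, non-diegetic

(1) the music is a memory playing inside Hamid's mind alone; no real-world source, Saoirse can't hear it → meta-diegetic.
(2) the sound comes from a clock physically present in the location → diegetic.
Sound (3): score with no on-screen or off-screen source; it exists for the audience alone, so non-diegetic.
(4) on-screen dialogue — Hamid speaks and Saoirse is there to hear → diegetic.
Sound (5): commentary laid over the scene from outside the fiction, so non-diegetic.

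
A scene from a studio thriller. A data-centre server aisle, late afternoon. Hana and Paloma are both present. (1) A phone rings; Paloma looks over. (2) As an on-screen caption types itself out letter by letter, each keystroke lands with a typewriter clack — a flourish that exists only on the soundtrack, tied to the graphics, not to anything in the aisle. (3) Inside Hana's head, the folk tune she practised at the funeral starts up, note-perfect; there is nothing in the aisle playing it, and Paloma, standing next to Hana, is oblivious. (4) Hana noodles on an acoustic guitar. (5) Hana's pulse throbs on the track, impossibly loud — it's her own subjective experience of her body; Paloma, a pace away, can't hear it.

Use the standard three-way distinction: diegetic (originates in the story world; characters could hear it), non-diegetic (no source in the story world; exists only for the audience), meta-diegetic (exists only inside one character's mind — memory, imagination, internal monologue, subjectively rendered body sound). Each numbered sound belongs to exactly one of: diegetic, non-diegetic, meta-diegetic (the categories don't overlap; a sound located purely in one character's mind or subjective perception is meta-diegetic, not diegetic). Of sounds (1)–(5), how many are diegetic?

Sound (1): a phone is a real object/event in the scene's world, so diegetic.
(2) sound married to a title/caption — outside the diegesis by definition → non-diegetic.
(3) is meta-diegetic: it lives in Hana's subjectivity, not in the aisle.
(4) is diegetic: a character is playing an acoustic guitar on screen.
(5) is meta-diegetic: point-of-audition from inside Hana's body; not a sound in the room.
Diegetic: (1), (4) — that's 2.

2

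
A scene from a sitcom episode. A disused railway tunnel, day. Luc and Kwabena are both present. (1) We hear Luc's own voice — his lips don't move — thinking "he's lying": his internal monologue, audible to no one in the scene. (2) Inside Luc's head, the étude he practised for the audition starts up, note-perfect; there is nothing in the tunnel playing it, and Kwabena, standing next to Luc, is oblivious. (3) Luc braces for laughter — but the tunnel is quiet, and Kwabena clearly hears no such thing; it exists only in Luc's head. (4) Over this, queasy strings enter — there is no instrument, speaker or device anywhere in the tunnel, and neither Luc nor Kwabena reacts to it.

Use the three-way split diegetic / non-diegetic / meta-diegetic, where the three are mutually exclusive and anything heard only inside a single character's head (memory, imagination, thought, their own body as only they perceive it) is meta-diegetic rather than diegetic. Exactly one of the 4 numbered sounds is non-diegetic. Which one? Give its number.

(1) is meta-diegetic: internal monologue — inside Luc's mind, not spoken into the scene.
(2) is meta-diegetic: remembered music, private to Luc — Kwabena is oblivious because it isn't in the room.
Sound (3): Luc alone 'hears' it — an imagined sound, not present in the space, so meta-diegetic.
(4) nothing in the tunnel produces it and the characters don't hear it — pure soundtrack → non-diegetic.
Only (4) is non-diegetic.

4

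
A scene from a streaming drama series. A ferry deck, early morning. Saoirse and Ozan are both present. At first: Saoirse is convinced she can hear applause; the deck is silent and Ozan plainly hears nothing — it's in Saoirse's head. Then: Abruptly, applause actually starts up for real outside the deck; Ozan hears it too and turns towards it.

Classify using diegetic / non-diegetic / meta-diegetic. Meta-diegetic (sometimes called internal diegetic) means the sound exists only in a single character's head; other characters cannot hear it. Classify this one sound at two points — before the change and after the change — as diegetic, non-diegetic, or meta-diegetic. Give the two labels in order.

meta-diegetic, diegetic

Before the change: only Saoirse 'hears' it — imagined, in her mind → meta-diegetic.
After the change: now there's a real external source and Ozan hears it too — in the story world → diegetic.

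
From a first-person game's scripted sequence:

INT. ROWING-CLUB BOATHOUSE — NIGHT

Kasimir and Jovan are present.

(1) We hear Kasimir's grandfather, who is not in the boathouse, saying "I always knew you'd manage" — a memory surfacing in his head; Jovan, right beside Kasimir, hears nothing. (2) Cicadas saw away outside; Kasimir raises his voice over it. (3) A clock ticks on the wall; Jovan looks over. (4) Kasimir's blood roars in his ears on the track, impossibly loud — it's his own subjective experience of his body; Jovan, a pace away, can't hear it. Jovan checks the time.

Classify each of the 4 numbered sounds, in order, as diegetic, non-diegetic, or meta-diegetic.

(1) is meta-diegetic: a remembered line, private to Kasimir — not present in the room, not audible to Jovan.
(2) cicadas is part of the location's real environment → diegetic.
(3) a clock is a real object/event in the scene's world → diegetic.
(4) is meta-diegetic: a subjective body sound — Kasimir's private perception, inaudible to Jovan.

meta-diegetic, diegetic, diegetic, meta-diegetic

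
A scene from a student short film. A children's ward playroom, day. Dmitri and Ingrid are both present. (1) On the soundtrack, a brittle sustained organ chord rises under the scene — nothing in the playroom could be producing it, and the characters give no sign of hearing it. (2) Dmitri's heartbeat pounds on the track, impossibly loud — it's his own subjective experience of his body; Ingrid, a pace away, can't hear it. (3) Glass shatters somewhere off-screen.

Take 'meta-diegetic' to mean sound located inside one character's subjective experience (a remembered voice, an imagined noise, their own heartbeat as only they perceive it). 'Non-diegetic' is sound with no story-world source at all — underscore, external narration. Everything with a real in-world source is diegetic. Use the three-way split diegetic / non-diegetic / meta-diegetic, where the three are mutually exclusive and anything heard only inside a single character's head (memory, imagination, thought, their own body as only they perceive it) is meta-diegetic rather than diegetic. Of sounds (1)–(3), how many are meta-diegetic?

(1) it has no source in the story world and no character can hear it — it's underscore → non-diegetic.
(2) point-of-audition from inside Dmitri's body; not a sound in the room → meta-diegetic.
(3) the sound comes from glass physically present in the location → diegetic.
So 1 of the 3 is meta-diegetic: (2).

1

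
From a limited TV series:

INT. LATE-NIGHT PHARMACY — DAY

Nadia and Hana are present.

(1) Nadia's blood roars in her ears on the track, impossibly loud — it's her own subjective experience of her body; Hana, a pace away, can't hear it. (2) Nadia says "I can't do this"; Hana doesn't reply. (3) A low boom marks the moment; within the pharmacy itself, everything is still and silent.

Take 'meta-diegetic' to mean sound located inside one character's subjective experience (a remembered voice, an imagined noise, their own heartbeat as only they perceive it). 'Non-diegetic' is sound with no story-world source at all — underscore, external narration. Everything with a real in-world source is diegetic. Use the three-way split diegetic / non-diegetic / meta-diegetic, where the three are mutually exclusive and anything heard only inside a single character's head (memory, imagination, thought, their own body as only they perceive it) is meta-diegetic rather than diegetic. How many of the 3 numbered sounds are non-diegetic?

1

(1) it's Nadia's internal bodily sensation rendered as sound; only Nadia 'hears' it → meta-diegetic.
Sound (2): Nadia is a character speaking aloud in the scene, so diegetic.
Sound (3): it's a sound-design accent with no in-world source; no one in the scene can hear it, so non-diegetic.
Non-diegetic: (3) — that's 1.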